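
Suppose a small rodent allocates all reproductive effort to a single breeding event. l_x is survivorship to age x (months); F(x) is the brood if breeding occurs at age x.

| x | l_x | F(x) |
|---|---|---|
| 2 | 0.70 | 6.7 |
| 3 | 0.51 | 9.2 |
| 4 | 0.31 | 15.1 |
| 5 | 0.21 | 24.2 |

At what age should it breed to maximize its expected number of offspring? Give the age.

Expected offspring if breeding at age x = l_x × F(x):
  age 2: 0.70 × 6.7 = 4.690
  age 3: 0.51 × 9.2 = 4.692
  age 4: 0.31 × 15.1 = 4.681
  age 5: 0.21 × 24.2 = 5.082
Maximum at age 5 (5.082).

5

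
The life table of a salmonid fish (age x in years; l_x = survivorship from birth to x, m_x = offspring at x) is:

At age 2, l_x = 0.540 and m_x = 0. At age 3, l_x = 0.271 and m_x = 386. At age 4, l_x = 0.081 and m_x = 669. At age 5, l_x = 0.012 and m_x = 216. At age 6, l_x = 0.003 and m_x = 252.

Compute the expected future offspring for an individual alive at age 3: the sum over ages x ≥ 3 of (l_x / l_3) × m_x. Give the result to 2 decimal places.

l_3 = 0.271. Conditional survival from age 3 to x is l_x / l_3.
  x=3: (0.271/0.271) × 386 = 386.0000
  x=4: (0.081/0.271) × 669 = 199.9594
  x=5: (0.012/0.271) × 216 = 9.5646
  x=6: (0.003/0.271) × 252 = 2.7897
Sum = 386.0000 + 199.9594 + 9.5646 + 2.7897 = 598.3137

598.31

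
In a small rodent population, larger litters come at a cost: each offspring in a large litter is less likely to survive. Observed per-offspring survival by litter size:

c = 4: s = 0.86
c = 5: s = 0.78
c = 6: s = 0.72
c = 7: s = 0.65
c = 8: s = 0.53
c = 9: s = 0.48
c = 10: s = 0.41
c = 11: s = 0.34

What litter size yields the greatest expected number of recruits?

7

Expected recruits = c × s(c):
  c=4: 4 × 0.86 = 3.440
  c=5: 5 × 0.78 = 3.900
  c=6: 6 × 0.72 = 4.320
  c=7: 7 × 0.65 = 4.550
  c=8: 8 × 0.53 = 4.240
  c=9: 9 × 0.48 = 4.320
  c=10: 10 × 0.41 = 4.100
  c=11: 11 × 0.34 = 3.740
Maximum at c = 7 (4.550 recruits).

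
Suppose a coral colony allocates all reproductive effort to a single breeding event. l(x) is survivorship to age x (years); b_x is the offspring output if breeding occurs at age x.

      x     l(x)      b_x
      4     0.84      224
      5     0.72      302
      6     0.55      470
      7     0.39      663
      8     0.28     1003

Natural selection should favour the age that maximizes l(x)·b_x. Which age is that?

8

Expected offspring if breeding at age x = l(x) × b_x:
  age 4: 0.84 × 224 = 188.160
  age 5: 0.72 × 302 = 217.440
  age 6: 0.55 × 470 = 258.500
  age 7: 0.39 × 663 = 258.570
  age 8: 0.28 × 1003 = 280.840
Maximum at age 8 (280.840).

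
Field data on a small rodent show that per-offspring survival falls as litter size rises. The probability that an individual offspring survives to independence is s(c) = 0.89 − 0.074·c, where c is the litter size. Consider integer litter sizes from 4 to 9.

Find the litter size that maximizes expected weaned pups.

Expected weaned pups = c × s(c):
  c=4: 4 × 0.594 = 2.376
  c=5: 5 × 0.520 = 2.600
  c=6: 6 × 0.446 = 2.676
  c=7: 7 × 0.372 = 2.604
  c=8: 8 × 0.298 = 2.384
  c=9: 9 × 0.224 = 2.016
Maximum at c = 6 (2.676 weaned pups).

6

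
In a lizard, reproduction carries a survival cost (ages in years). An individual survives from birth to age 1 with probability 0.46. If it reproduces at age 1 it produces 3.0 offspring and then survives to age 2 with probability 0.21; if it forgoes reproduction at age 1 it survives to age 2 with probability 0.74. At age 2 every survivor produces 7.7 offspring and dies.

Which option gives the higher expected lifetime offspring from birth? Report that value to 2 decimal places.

2.62

breed at age 1: R₀ = 0.46 × (3.0 + 0.21 × 7.7) = 0.46 × 4.6170 = 2.1238
delay to age 2: R₀ = 0.46 × (0.74 × 7.7) = 0.46 × 5.6980 = 2.6211
Higher: delay to age 2 (2.6211).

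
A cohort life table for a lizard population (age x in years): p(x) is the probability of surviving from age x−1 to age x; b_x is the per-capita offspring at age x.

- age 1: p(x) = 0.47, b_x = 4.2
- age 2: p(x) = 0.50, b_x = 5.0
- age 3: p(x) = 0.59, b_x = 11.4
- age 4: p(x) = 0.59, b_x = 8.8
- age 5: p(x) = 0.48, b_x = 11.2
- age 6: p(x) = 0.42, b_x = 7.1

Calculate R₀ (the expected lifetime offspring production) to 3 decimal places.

6.006

Survivorship from birth: l_x = p_1·p_2·…·p_x.
  l_1 = 0.47000
  l_2 = 0.23500
  l_3 = 0.13865
  l_4 = 0.08180
  l_5 = 0.03927
  l_6 = 0.01649
R₀ = Σ l_x b_x:
  age 1: 0.47000 × 4.2 = 1.9740
  age 2: 0.23500 × 5.0 = 1.1750
  age 3: 0.13865 × 11.4 = 1.5806
  age 4: 0.08180 × 8.8 = 0.7198
  age 5: 0.03927 × 11.2 = 0.4398
  age 6: 0.01649 × 7.1 = 0.1171
R₀ = 1.9740 + 1.1750 + 1.5806 + 0.7198 + 0.4398 + 0.1171 = 6.0064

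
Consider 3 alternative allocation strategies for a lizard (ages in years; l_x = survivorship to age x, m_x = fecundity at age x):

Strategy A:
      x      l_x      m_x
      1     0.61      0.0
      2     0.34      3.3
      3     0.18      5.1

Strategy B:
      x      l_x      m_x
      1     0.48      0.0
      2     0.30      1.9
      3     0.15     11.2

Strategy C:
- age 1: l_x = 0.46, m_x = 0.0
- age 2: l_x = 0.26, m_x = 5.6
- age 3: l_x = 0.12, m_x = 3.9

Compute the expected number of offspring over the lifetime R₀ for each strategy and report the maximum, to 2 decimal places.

Strategy A: R₀ = 0.61×0.0 + 0.34×3.3 + 0.18×5.1 = 2.0400
Strategy B: R₀ = 0.48×0.0 + 0.30×1.9 + 0.15×11.2 = 2.2500
Strategy C: R₀ = 0.46×0.0 + 0.26×5.6 + 0.12×3.9 = 1.9240
Highest R₀: strategy B with 2.2500.

2.25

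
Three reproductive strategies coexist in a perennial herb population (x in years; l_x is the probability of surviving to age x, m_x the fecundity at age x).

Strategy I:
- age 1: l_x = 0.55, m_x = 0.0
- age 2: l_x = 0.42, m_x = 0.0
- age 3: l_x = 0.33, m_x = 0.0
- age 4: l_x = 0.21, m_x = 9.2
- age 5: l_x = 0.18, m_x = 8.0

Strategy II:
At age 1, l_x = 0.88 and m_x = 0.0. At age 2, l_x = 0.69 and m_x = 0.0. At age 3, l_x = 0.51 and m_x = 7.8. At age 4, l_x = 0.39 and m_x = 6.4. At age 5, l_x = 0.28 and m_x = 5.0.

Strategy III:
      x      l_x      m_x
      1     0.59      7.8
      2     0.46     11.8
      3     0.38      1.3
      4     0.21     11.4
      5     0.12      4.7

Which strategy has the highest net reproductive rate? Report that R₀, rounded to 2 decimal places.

Strategy I: R₀ = 0.55×0.0 + 0.42×0.0 + 0.33×0.0 + 0.21×9.2 + 0.18×8.0 = 3.3720
Strategy II: R₀ = 0.88×0.0 + 0.69×0.0 + 0.51×7.8 + 0.39×6.4 + 0.28×5.0 = 7.8740
Strategy III: R₀ = 0.59×7.8 + 0.46×11.8 + 0.38×1.3 + 0.21×11.4 + 0.12×4.7 = 13.4820
Highest R₀: strategy III with 13.4820.

13.48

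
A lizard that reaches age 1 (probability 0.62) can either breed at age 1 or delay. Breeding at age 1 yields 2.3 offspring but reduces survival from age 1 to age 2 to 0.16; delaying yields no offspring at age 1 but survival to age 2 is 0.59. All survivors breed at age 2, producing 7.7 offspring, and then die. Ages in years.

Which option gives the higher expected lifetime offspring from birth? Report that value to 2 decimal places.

2.82

breed at age 1: R₀ = 0.62 × (2.3 + 0.16 × 7.7) = 0.62 × 3.5320 = 2.1898
delay to age 2: R₀ = 0.62 × (0.59 × 7.7) = 0.62 × 4.5430 = 2.8167
Higher: delay to age 2 (2.8167).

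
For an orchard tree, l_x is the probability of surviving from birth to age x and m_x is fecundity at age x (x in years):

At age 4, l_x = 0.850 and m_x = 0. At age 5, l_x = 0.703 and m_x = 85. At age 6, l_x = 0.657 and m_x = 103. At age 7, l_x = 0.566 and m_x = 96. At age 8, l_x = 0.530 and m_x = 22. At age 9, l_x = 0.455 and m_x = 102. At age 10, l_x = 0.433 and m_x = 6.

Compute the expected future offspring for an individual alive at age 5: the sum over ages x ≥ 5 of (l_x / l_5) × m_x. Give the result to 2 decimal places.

344.85

l_5 = 0.703. Conditional survival from age 5 to x is l_x / l_5.
  x=5: (0.703/0.703) × 85 = 85.0000
  x=6: (0.657/0.703) × 103 = 96.2603
  x=7: (0.566/0.703) × 96 = 77.2916
  x=8: (0.530/0.703) × 22 = 16.5861
  x=9: (0.455/0.703) × 102 = 66.0171
  x=10: (0.433/0.703) × 6 = 3.6956
Sum = 85.0000 + 96.2603 + 77.2916 + 16.5861 + 66.0171 + 3.6956 = 344.8506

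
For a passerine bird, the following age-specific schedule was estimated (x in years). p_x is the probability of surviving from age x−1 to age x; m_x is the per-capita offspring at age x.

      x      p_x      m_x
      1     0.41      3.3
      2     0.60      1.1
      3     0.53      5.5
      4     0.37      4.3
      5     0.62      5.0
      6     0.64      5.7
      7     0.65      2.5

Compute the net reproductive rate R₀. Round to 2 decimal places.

2.84

Survivorship from birth: l_x = p_1·p_2·…·p_x.
  l_1 = 0.41000
  l_2 = 0.24600
  l_3 = 0.13038
  l_4 = 0.04824
  l_5 = 0.02991
  l_6 = 0.01914
  l_7 = 0.01244
R₀ = Σ l_x m_x:
  age 1: 0.41000 × 3.3 = 1.3530
  age 2: 0.24600 × 1.1 = 0.2706
  age 3: 0.13038 × 5.5 = 0.7171
  age 4: 0.04824 × 4.3 = 0.2074
  age 5: 0.02991 × 5.0 = 0.1495
  age 6: 0.01914 × 5.7 = 0.1091
  age 7: 0.01244 × 2.5 = 0.0311
R₀ = 1.3530 + 0.2706 + 0.7171 + 0.2074 + 0.1495 + 0.1091 + 0.0311 = 2.8379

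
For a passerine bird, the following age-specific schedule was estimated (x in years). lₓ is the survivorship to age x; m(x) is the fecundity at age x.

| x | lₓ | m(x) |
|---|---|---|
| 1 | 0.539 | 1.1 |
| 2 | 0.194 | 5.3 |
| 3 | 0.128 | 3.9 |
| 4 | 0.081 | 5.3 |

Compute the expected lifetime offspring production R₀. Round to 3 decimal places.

R₀ = Σ lₓ m(x):
  age 1: 0.539 × 1.1 = 0.5929
  age 2: 0.194 × 5.3 = 1.0282
  age 3: 0.128 × 3.9 = 0.4992
  age 4: 0.081 × 5.3 = 0.4293
R₀ = 0.5929 + 1.0282 + 0.4992 + 0.4293 = 2.5496

2.550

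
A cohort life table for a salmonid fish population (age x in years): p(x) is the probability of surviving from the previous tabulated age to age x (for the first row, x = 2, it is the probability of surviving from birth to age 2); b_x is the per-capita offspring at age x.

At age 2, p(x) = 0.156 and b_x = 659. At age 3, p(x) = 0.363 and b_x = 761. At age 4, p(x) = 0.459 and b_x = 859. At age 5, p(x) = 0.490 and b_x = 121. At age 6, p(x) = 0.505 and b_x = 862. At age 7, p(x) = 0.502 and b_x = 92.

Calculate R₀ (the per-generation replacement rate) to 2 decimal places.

175.61

Survivorship from birth: l_x = p_2·p_3·…·p_x.
  l_2 = 0.15600
  l_3 = 0.05663
  l_4 = 0.02599
  l_5 = 0.01274
  l_6 = 0.00643
  l_7 = 0.00323
R₀ = Σ l_x b_x:
  age 2: 0.15600 × 659 = 102.8040
  age 3: 0.05663 × 761 = 43.0954
  age 4: 0.02599 × 859 = 22.3254
  age 5: 0.01274 × 121 = 1.5415
  age 6: 0.00643 × 862 = 5.5427
  age 7: 0.00323 × 92 = 0.2972
R₀ = 102.8040 + 43.0954 + 22.3254 + 1.5415 + 5.5427 + 0.2972 = 175.6062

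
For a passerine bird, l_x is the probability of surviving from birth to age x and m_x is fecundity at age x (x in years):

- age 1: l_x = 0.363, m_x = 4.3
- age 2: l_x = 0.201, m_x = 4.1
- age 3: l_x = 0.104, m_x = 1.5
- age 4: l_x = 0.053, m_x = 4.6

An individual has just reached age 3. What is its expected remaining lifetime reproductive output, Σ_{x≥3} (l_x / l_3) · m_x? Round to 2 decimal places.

3.84

l_3 = 0.104. Conditional survival from age 3 to x is l_x / l_3.
  x=3: (0.104/0.104) × 1.5 = 1.5000
  x=4: (0.053/0.104) × 4.6 = 2.3442
Sum = 1.5000 + 2.3442 = 3.8442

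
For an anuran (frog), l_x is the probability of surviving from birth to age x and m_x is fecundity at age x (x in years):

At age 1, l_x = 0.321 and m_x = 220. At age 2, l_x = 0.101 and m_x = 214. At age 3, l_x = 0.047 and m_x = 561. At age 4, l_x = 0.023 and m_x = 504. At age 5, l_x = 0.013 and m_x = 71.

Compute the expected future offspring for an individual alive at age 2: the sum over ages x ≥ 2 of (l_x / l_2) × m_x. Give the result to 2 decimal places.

l_2 = 0.101. Conditional survival from age 2 to x is l_x / l_2.
  x=2: (0.101/0.101) × 214 = 214.0000
  x=3: (0.047/0.101) × 561 = 261.0594
  x=4: (0.023/0.101) × 504 = 114.7723
  x=5: (0.013/0.101) × 71 = 9.1386
Sum = 214.0000 + 261.0594 + 114.7723 + 9.1386 = 598.9703

598.97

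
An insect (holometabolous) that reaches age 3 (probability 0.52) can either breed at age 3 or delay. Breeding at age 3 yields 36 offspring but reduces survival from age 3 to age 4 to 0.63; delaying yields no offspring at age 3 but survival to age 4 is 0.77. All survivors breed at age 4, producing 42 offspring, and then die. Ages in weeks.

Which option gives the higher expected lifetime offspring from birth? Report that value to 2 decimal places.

32.48

breed at age 3: R₀ = 0.52 × (36 + 0.63 × 42) = 0.52 × 62.4600 = 32.4792
delay to age 4: R₀ = 0.52 × (0.77 × 42) = 0.52 × 32.3400 = 16.8168
Higher: breed at age 3 (32.4792).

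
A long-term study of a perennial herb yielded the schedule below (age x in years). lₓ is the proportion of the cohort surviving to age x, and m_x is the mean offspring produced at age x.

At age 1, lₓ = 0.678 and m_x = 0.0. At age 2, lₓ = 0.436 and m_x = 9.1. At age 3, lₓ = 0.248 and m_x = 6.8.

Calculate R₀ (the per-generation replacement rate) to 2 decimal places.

5.65

R₀ = Σ lₓ m_x:
  age 1: 0.678 × 0.0 = 0.0000
  age 2: 0.436 × 9.1 = 3.9676
  age 3: 0.248 × 6.8 = 1.6864
R₀ = 0.0000 + 3.9676 + 1.6864 = 5.6540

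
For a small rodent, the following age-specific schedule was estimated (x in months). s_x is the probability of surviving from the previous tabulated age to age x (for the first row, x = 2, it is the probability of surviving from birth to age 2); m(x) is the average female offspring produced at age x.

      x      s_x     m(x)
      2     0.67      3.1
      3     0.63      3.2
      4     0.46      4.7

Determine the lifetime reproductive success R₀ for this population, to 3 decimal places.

4.340

Survivorship from birth: l_x = s_2·s_3·…·s_x.
  l_2 = 0.67000
  l_3 = 0.42210
  l_4 = 0.19417
R₀ = Σ l_x m(x):
  age 2: 0.67000 × 3.1 = 2.0770
  age 3: 0.42210 × 3.2 = 1.3507
  age 4: 0.19417 × 4.7 = 0.9126
R₀ = 2.0770 + 1.3507 + 0.9126 = 4.3403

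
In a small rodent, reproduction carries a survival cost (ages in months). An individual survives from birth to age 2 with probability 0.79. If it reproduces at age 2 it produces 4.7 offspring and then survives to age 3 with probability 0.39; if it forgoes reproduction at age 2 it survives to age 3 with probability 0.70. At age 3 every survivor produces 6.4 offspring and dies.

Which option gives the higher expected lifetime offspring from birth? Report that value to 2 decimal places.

breed at age 2: R₀ = 0.79 × (4.7 + 0.39 × 6.4) = 0.79 × 7.1960 = 5.6848
delay to age 3: R₀ = 0.79 × (0.70 × 6.4) = 0.79 × 4.4800 = 3.5392
Higher: breed at age 2 (5.6848).

5.68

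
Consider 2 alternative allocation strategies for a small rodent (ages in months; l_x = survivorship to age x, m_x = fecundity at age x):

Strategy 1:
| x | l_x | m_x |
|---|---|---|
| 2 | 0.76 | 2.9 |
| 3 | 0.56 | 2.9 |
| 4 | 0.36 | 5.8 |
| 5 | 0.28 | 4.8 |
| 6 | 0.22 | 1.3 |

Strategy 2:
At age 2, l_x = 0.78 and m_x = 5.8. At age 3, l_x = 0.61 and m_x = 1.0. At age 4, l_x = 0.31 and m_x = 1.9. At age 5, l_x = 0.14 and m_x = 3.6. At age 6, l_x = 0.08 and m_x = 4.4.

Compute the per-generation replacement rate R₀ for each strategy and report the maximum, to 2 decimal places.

Strategy 1: R₀ = 0.76×2.9 + 0.56×2.9 + 0.36×5.8 + 0.28×4.8 + 0.22×1.3 = 7.5460
Strategy 2: R₀ = 0.78×5.8 + 0.61×1.0 + 0.31×1.9 + 0.14×3.6 + 0.08×4.4 = 6.5790
Highest R₀: strategy 1 with 7.5460.

7.55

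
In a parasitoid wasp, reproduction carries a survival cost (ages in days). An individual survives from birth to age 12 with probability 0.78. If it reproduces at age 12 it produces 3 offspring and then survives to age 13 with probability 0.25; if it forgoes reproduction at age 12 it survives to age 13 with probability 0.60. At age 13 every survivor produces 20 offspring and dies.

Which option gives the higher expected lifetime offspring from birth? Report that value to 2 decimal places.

breed at age 12: R₀ = 0.78 × (3 + 0.25 × 20) = 0.78 × 8.0000 = 6.2400
delay to age 13: R₀ = 0.78 × (0.60 × 20) = 0.78 × 12.0000 = 9.3600
Higher: delay to age 13 (9.3600).

9.36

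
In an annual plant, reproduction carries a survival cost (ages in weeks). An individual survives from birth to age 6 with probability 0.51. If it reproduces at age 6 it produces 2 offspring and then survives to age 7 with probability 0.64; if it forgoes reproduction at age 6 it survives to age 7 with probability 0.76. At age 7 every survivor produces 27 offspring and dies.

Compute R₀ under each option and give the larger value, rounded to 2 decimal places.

breed at age 6: R₀ = 0.51 × (2 + 0.64 × 27) = 0.51 × 19.2800 = 9.8328
delay to age 7: R₀ = 0.51 × (0.76 × 27) = 0.51 × 20.5200 = 10.4652
Higher: delay to age 7 (10.4652).

10.47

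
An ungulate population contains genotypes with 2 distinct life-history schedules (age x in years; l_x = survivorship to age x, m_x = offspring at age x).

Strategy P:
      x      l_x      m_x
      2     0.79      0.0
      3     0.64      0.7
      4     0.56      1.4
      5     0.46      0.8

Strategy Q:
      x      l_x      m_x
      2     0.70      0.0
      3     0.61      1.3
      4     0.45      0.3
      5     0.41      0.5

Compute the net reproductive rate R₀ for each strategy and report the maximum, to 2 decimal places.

1.60

Strategy P: R₀ = 0.79×0.0 + 0.64×0.7 + 0.56×1.4 + 0.46×0.8 = 1.6000
Strategy Q: R₀ = 0.70×0.0 + 0.61×1.3 + 0.45×0.3 + 0.41×0.5 = 1.1330
Highest R₀: strategy P with 1.6000.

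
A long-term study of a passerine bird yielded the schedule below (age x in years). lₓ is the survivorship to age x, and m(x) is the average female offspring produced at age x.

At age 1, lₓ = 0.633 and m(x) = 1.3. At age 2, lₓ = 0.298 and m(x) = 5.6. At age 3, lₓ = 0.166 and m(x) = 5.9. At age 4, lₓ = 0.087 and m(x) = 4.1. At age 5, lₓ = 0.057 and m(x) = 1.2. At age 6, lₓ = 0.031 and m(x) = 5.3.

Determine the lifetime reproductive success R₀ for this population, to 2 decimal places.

R₀ = Σ lₓ m(x):
  age 1: 0.633 × 1.3 = 0.8229
  age 2: 0.298 × 5.6 = 1.6688
  age 3: 0.166 × 5.9 = 0.9794
  age 4: 0.087 × 4.1 = 0.3567
  age 5: 0.057 × 1.2 = 0.0684
  age 6: 0.031 × 5.3 = 0.1643
R₀ = 0.8229 + 1.6688 + 0.9794 + 0.3567 + 0.0684 + 0.1643 = 4.0605

4.06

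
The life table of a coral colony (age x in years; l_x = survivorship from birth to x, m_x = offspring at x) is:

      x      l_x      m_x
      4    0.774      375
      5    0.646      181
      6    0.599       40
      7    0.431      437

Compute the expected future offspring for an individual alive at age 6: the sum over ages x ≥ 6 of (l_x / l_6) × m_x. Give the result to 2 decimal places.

354.44

l_6 = 0.599. Conditional survival from age 6 to x is l_x / l_6.
  x=6: (0.599/0.599) × 40 = 40.0000
  x=7: (0.431/0.599) × 437 = 314.4357
Sum = 40.0000 + 314.4357 = 354.4357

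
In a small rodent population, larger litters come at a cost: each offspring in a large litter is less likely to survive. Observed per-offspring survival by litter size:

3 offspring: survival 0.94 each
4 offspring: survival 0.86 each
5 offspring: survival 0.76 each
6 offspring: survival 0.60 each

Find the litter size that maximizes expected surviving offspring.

Expected surviving offspring = c × s(c):
  c=3: 3 × 0.94 = 2.820
  c=4: 4 × 0.86 = 3.440
  c=5: 5 × 0.76 = 3.800
  c=6: 6 × 0.60 = 3.600
Maximum at c = 5 (3.800 surviving offspring).

5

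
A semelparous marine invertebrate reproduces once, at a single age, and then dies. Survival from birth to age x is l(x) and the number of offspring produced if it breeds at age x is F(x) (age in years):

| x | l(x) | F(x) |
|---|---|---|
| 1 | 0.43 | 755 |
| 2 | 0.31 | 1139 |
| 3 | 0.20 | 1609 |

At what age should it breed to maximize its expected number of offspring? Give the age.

Expected offspring if breeding at age x = l(x) × F(x):
  age 1: 0.43 × 755 = 324.650
  age 2: 0.31 × 1139 = 353.090
  age 3: 0.20 × 1609 = 321.800
Maximum at age 2 (353.090).

2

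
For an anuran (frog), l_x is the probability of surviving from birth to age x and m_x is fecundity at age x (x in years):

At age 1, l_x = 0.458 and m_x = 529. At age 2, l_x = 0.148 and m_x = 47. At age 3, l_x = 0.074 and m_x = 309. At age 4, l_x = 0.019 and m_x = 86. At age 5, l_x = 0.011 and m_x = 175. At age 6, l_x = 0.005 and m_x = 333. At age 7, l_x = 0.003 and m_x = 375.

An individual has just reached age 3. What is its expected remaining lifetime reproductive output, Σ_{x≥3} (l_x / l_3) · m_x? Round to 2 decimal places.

l_3 = 0.074. Conditional survival from age 3 to x is l_x / l_3.
  x=3: (0.074/0.074) × 309 = 309.0000
  x=4: (0.019/0.074) × 86 = 22.0811
  x=5: (0.011/0.074) × 175 = 26.0135
  x=6: (0.005/0.074) × 333 = 22.5000
  x=7: (0.003/0.074) × 375 = 15.2027
Sum = 309.0000 + 22.0811 + 26.0135 + 22.5000 + 15.2027 = 394.7973

394.80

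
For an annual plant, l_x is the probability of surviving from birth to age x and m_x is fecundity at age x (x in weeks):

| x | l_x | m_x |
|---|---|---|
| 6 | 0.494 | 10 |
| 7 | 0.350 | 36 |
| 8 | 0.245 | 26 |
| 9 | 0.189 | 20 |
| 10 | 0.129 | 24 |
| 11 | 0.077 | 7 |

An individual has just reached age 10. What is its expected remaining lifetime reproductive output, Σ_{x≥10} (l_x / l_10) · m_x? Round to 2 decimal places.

28.18

l_10 = 0.129. Conditional survival from age 10 to x is l_x / l_10.
  x=10: (0.129/0.129) × 24 = 24.0000
  x=11: (0.077/0.129) × 7 = 4.1783
Sum = 24.0000 + 4.1783 = 28.1783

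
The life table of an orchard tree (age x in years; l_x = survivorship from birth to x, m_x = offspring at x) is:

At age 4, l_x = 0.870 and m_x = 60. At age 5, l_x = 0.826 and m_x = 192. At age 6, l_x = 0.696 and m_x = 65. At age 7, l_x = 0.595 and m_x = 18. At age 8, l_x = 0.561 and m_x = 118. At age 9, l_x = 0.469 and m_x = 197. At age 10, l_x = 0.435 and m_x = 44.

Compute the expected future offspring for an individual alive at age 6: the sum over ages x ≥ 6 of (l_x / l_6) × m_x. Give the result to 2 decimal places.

335.75

l_6 = 0.696. Conditional survival from age 6 to x is l_x / l_6.
  x=6: (0.696/0.696) × 65 = 65.0000
  x=7: (0.595/0.696) × 18 = 15.3879
  x=8: (0.561/0.696) × 118 = 95.1121
  x=9: (0.469/0.696) × 197 = 132.7486
  x=10: (0.435/0.696) × 44 = 27.5000
Sum = 65.0000 + 15.3879 + 95.1121 + 132.7486 + 27.5000 = 335.7486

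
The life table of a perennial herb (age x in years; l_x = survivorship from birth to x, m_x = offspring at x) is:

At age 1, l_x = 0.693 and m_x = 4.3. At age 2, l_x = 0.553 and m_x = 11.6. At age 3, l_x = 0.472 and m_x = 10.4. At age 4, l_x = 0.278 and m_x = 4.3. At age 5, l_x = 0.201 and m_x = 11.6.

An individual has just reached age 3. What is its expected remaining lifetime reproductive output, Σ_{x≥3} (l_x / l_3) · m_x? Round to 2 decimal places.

l_3 = 0.472. Conditional survival from age 3 to x is l_x / l_3.
  x=3: (0.472/0.472) × 10.4 = 10.4000
  x=4: (0.278/0.472) × 4.3 = 2.5326
  x=5: (0.201/0.472) × 11.6 = 4.9398
Sum = 10.4000 + 2.5326 + 4.9398 = 17.8725

17.87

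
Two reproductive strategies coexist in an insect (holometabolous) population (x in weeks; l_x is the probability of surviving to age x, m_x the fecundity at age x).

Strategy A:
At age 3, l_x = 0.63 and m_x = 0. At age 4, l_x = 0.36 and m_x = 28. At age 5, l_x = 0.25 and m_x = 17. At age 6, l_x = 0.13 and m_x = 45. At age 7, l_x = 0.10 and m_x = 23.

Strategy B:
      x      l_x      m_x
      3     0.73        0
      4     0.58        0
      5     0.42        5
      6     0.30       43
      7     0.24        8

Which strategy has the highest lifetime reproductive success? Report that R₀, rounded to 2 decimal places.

Strategy A: R₀ = 0.63×0 + 0.36×28 + 0.25×17 + 0.13×45 + 0.10×23 = 22.4800
Strategy B: R₀ = 0.73×0 + 0.58×0 + 0.42×5 + 0.30×43 + 0.24×8 = 16.9200
Highest R₀: strategy A with 22.4800.

22.48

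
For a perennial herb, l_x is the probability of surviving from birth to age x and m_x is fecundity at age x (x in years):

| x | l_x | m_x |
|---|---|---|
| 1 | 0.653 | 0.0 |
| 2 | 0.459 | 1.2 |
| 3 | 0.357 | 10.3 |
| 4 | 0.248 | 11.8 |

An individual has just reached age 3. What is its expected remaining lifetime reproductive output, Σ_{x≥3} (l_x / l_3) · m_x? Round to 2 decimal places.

18.50

l_3 = 0.357. Conditional survival from age 3 to x is l_x / l_3.
  x=3: (0.357/0.357) × 10.3 = 10.3000
  x=4: (0.248/0.357) × 11.8 = 8.1972
Sum = 10.3000 + 8.1972 = 18.4972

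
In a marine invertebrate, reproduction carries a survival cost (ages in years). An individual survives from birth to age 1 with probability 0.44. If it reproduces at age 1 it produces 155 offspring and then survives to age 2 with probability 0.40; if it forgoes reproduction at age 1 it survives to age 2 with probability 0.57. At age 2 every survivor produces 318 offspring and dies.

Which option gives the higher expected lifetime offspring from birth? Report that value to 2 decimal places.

124.17

breed at age 1: R₀ = 0.44 × (155 + 0.40 × 318) = 0.44 × 282.2000 = 124.1680
delay to age 2: R₀ = 0.44 × (0.57 × 318) = 0.44 × 181.2600 = 79.7544
Higher: breed at age 1 (124.1680).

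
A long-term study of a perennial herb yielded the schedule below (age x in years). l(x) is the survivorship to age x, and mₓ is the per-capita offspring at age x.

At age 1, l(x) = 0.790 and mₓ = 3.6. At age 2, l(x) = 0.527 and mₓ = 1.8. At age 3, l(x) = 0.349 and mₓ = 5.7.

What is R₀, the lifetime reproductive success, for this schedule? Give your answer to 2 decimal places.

5.78

R₀ = Σ l(x) mₓ:
  age 1: 0.790 × 3.6 = 2.8440
  age 2: 0.527 × 1.8 = 0.9486
  age 3: 0.349 × 5.7 = 1.9893
R₀ = 2.8440 + 0.9486 + 1.9893 = 5.7819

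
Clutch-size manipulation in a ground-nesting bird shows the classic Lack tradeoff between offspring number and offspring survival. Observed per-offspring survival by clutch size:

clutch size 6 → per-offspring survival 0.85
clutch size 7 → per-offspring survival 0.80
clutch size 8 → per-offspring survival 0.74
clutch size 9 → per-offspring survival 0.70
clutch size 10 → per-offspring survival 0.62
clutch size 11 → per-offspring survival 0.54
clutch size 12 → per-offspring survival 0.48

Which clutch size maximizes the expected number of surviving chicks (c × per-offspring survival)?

9

Expected surviving chicks = c × s(c):
  c=6: 6 × 0.85 = 5.100
  c=7: 7 × 0.80 = 5.600
  c=8: 8 × 0.74 = 5.920
  c=9: 9 × 0.70 = 6.300
  c=10: 10 × 0.62 = 6.200
  c=11: 11 × 0.54 = 5.940
  c=12: 12 × 0.48 = 5.760
Maximum at c = 9 (6.300 surviving chicks).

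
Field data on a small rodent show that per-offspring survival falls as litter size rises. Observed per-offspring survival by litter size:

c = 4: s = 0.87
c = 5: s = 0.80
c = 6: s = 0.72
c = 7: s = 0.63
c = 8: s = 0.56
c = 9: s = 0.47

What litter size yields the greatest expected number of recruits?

Expected recruits = c × s(c):
  c=4: 4 × 0.87 = 3.480
  c=5: 5 × 0.80 = 4.000
  c=6: 6 × 0.72 = 4.320
  c=7: 7 × 0.63 = 4.410
  c=8: 8 × 0.56 = 4.480
  c=9: 9 × 0.47 = 4.230
Maximum at c = 8 (4.480 recruits).

8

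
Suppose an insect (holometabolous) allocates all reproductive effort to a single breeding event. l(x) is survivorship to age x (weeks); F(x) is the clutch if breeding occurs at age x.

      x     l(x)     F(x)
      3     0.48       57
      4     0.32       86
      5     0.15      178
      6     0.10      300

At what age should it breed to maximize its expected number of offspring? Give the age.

6

Expected offspring if breeding at age x = l(x) × F(x):
  age 3: 0.48 × 57 = 27.360
  age 4: 0.32 × 86 = 27.520
  age 5: 0.15 × 178 = 26.700
  age 6: 0.10 × 300 = 30.000
Maximum at age 6 (30.000).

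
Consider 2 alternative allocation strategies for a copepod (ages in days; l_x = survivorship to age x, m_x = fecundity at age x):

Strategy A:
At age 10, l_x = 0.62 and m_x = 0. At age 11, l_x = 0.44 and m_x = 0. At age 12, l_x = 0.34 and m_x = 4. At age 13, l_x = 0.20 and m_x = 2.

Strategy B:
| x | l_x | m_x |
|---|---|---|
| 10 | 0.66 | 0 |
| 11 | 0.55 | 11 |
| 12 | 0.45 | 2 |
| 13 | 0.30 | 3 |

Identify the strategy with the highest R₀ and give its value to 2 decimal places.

Strategy A: R₀ = 0.62×0 + 0.44×0 + 0.34×4 + 0.20×2 = 1.7600
Strategy B: R₀ = 0.66×0 + 0.55×11 + 0.45×2 + 0.30×3 = 7.8500
Highest R₀: strategy B with 7.8500.

7.85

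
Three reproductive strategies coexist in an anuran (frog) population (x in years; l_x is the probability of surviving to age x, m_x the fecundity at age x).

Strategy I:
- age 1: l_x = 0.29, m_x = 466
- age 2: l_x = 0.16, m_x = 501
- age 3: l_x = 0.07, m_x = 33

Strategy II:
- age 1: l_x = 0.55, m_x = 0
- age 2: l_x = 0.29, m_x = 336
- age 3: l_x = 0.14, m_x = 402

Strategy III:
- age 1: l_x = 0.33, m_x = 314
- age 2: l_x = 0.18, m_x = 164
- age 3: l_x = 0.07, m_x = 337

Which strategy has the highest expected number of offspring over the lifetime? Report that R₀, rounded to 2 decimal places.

Strategy I: R₀ = 0.29×466 + 0.16×501 + 0.07×33 = 217.6100
Strategy II: R₀ = 0.55×0 + 0.29×336 + 0.14×402 = 153.7200
Strategy III: R₀ = 0.33×314 + 0.18×164 + 0.07×337 = 156.7300
Highest R₀: strategy I with 217.6100.

217.61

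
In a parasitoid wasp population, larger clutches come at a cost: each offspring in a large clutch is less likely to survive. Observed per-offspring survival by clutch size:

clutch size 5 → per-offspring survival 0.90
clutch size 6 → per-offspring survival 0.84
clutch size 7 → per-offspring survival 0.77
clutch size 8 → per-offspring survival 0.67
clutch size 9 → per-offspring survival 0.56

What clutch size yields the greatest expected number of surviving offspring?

7

Expected surviving offspring = c × s(c):
  c=5: 5 × 0.90 = 4.500
  c=6: 6 × 0.84 = 5.040
  c=7: 7 × 0.77 = 5.390
  c=8: 8 × 0.67 = 5.360
  c=9: 9 × 0.56 = 5.040
Maximum at c = 7 (5.390 surviving offspring).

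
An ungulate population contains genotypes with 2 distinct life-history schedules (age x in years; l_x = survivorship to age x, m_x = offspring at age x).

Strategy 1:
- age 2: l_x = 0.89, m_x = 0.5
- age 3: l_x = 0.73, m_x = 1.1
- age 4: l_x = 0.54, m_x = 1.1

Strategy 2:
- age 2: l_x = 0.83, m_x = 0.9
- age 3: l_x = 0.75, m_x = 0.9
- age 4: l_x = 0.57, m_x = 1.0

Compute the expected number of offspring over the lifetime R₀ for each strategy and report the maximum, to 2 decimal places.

1.99

Strategy 1: R₀ = 0.89×0.5 + 0.73×1.1 + 0.54×1.1 = 1.8420
Strategy 2: R₀ = 0.83×0.9 + 0.75×0.9 + 0.57×1.0 = 1.9920
Highest R₀: strategy 2 with 1.9920.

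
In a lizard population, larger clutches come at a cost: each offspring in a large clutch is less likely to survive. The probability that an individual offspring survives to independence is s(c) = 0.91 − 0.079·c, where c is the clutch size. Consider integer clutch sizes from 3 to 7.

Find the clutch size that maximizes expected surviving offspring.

Expected surviving offspring = c × s(c):
  c=3: 3 × 0.673 = 2.019
  c=4: 4 × 0.594 = 2.376
  c=5: 5 × 0.515 = 2.575
  c=6: 6 × 0.436 = 2.616
  c=7: 7 × 0.357 = 2.499
Maximum at c = 6 (2.616 surviving offspring).

6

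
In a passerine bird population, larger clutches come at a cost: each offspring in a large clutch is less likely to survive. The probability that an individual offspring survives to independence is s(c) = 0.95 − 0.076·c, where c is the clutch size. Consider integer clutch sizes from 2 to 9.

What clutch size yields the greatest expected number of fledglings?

Expected fledglings = c × s(c):
  c=2: 2 × 0.798 = 1.596
  c=3: 3 × 0.722 = 2.166
  c=4: 4 × 0.646 = 2.584
  c=5: 5 × 0.570 = 2.850
  c=6: 6 × 0.494 = 2.964
  c=7: 7 × 0.418 = 2.926
  c=8: 8 × 0.342 = 2.736
  c=9: 9 × 0.266 = 2.394
Maximum at c = 6 (2.964 fledglings).

6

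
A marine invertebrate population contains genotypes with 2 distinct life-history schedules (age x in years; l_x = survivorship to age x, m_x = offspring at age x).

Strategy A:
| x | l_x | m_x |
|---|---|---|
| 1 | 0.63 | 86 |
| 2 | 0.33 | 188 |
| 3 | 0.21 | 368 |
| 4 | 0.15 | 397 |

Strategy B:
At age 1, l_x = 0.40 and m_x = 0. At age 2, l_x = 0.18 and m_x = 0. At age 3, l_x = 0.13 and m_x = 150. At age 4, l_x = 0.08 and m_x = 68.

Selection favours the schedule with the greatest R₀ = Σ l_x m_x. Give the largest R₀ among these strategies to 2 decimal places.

Strategy A: R₀ = 0.63×86 + 0.33×188 + 0.21×368 + 0.15×397 = 253.0500
Strategy B: R₀ = 0.40×0 + 0.18×0 + 0.13×150 + 0.08×68 = 24.9400
Highest R₀: strategy A with 253.0500.

253.05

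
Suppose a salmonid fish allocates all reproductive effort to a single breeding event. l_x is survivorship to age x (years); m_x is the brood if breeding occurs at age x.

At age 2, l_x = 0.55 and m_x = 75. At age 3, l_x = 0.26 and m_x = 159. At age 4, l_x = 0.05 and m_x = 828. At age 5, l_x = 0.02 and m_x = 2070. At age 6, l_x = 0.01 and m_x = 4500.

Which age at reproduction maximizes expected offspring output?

6

Expected offspring if breeding at age x = l_x × m_x:
  age 2: 0.55 × 75 = 41.250
  age 3: 0.26 × 159 = 41.340
  age 4: 0.05 × 828 = 41.400
  age 5: 0.02 × 2070 = 41.400
  age 6: 0.01 × 4500 = 45.000
Maximum at age 6 (45.000).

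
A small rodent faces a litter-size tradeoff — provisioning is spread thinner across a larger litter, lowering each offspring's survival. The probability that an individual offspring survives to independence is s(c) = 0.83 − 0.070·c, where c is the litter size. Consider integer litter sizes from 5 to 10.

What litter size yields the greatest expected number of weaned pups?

6

Expected weaned pups = c × s(c):
  c=5: 5 × 0.480 = 2.400
  c=6: 6 × 0.410 = 2.460
  c=7: 7 × 0.340 = 2.380
  c=8: 8 × 0.270 = 2.160
  c=9: 9 × 0.200 = 1.800
  c=10: 10 × 0.130 = 1.300
Maximum at c = 6 (2.460 weaned pups).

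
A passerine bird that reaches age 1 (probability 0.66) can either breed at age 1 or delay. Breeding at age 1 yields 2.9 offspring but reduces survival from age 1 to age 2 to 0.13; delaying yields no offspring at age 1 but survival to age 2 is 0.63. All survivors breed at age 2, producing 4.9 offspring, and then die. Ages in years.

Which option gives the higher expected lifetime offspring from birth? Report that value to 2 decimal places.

2.33

breed at age 1: R₀ = 0.66 × (2.9 + 0.13 × 4.9) = 0.66 × 3.5370 = 2.3344
delay to age 2: R₀ = 0.66 × (0.63 × 4.9) = 0.66 × 3.0870 = 2.0374
Higher: breed at age 1 (2.3344).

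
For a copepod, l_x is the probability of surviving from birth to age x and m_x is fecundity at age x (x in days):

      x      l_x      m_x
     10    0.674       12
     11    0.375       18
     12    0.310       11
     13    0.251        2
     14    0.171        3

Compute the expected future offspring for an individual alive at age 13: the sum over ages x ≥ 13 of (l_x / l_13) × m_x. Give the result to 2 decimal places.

l_13 = 0.251. Conditional survival from age 13 to x is l_x / l_13.
  x=13: (0.251/0.251) × 2 = 2.0000
  x=14: (0.171/0.251) × 3 = 2.0438
Sum = 2.0000 + 2.0438 = 4.0438

4.04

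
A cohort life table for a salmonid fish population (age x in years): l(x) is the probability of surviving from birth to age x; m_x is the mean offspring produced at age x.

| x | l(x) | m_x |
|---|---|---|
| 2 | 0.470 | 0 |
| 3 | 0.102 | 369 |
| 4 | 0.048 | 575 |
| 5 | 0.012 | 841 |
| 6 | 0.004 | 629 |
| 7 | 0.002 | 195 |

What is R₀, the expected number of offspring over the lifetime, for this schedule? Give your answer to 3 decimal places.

R₀ = Σ l(x) m_x:
  age 2: 0.470 × 0 = 0.0000
  age 3: 0.102 × 369 = 37.6380
  age 4: 0.048 × 575 = 27.6000
  age 5: 0.012 × 841 = 10.0920
  age 6: 0.004 × 629 = 2.5160
  age 7: 0.002 × 195 = 0.3900
R₀ = 0.0000 + 37.6380 + 27.6000 + 10.0920 + 2.5160 + 0.3900 = 78.2360

78.236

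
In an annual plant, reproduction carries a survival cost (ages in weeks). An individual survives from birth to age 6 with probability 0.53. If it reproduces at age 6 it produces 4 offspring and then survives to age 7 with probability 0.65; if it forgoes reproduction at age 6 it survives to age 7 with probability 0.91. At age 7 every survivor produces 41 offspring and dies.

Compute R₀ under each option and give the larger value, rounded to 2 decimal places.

breed at age 6: R₀ = 0.53 × (4 + 0.65 × 41) = 0.53 × 30.6500 = 16.2445
delay to age 7: R₀ = 0.53 × (0.91 × 41) = 0.53 × 37.3100 = 19.7743
Higher: delay to age 7 (19.7743).

19.77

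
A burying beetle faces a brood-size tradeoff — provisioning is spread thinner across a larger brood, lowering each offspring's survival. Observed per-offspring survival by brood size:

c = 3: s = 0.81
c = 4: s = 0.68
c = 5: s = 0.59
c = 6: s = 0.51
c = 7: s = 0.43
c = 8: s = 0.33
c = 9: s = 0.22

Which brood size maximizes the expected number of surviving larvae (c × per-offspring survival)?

Expected surviving larvae = c × s(c):
  c=3: 3 × 0.81 = 2.430
  c=4: 4 × 0.68 = 2.720
  c=5: 5 × 0.59 = 2.950
  c=6: 6 × 0.51 = 3.060
  c=7: 7 × 0.43 = 3.010
  c=8: 8 × 0.33 = 2.640
  c=9: 9 × 0.22 = 1.980
Maximum at c = 6 (3.060 surviving larvae).

6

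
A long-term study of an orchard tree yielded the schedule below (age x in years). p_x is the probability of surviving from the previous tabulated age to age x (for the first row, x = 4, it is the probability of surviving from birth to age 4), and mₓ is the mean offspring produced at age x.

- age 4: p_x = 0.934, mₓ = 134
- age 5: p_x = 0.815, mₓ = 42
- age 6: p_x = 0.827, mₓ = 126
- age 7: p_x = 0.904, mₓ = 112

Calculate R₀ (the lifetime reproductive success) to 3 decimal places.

Survivorship from birth: l_x = p_4·p_5·…·p_x.
  l_4 = 0.93400
  l_5 = 0.76121
  l_6 = 0.62952
  l_7 = 0.56909
R₀ = Σ l_x mₓ:
  age 4: 0.93400 × 134 = 125.1560
  age 5: 0.76121 × 42 = 31.9708
  age 6: 0.62952 × 126 = 79.3195
  age 7: 0.56909 × 112 = 63.7381
R₀ = 125.1560 + 31.9708 + 79.3195 + 63.7381 = 300.1844

300.184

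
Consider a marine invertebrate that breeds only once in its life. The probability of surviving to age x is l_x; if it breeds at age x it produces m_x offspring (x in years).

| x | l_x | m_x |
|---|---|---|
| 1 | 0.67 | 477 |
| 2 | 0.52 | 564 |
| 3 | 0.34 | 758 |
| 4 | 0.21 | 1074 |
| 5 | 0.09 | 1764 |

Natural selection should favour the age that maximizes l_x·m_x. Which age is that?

Expected offspring if breeding at age x = l_x × m_x:
  age 1: 0.67 × 477 = 319.590
  age 2: 0.52 × 564 = 293.280
  age 3: 0.34 × 758 = 257.720
  age 4: 0.21 × 1074 = 225.540
  age 5: 0.09 × 1764 = 158.760
Maximum at age 1 (319.590).

1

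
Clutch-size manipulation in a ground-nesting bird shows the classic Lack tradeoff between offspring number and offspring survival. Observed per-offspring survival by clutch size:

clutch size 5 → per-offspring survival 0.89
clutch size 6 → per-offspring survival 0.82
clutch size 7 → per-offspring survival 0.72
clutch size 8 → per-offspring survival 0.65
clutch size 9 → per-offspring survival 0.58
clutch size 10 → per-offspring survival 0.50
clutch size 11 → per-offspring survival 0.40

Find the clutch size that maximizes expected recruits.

Expected recruits = c × s(c):
  c=5: 5 × 0.89 = 4.450
  c=6: 6 × 0.82 = 4.920
  c=7: 7 × 0.72 = 5.040
  c=8: 8 × 0.65 = 5.200
  c=9: 9 × 0.58 = 5.220
  c=10: 10 × 0.50 = 5.000
  c=11: 11 × 0.40 = 4.400
Maximum at c = 9 (5.220 recruits).

9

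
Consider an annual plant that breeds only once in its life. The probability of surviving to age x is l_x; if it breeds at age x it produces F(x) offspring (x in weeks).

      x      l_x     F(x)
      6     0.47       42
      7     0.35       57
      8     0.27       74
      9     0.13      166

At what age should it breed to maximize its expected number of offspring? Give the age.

9

Expected offspring if breeding at age x = l_x × F(x):
  age 6: 0.47 × 42 = 19.740
  age 7: 0.35 × 57 = 19.950
  age 8: 0.27 × 74 = 19.980
  age 9: 0.13 × 166 = 21.580
Maximum at age 9 (21.580).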